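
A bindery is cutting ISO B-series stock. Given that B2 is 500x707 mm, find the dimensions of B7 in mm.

B3: ⌊707/2⌋ × 500 = 353 × 500 mm
B4: ⌊500/2⌋ × 353 = 250 × 353 mm
B5: ⌊353/2⌋ × 250 = 176 × 250 mm
B6: ⌊250/2⌋ × 176 = 125 × 176 mm
B7: ⌊176/2⌋ × 125 = 88 × 125 mm

88 × 125 mm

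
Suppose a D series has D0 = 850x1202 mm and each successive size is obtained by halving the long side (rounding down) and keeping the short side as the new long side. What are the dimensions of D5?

D1: ⌊1202/2⌋ × 850 = 601 × 850 mm
D2: ⌊850/2⌋ × 601 = 425 × 601 mm
D3: ⌊601/2⌋ × 425 = 300 × 425 mm
D4: ⌊425/2⌋ × 300 = 212 × 300 mm
D5: ⌊300/2⌋ × 212 = 150 × 212 mm

150 × 212 mm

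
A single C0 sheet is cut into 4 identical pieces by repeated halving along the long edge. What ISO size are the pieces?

4 = 2^2, so 2 halving steps.
C0 → C1 → … → C2 after 2 steps.

C2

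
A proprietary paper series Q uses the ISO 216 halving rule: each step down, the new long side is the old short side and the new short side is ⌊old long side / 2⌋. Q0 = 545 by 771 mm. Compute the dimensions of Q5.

Q1 = 385 × 545 mm (from Q0 by 1 halving).
Q2: ⌊545/2⌋ × 385 = 272 × 385 mm
Q3: ⌊385/2⌋ × 272 = 192 × 272 mm
Q4: ⌊272/2⌋ × 192 = 136 × 192 mm
Q5: ⌊192/2⌋ × 136 = 96 × 136 mm

96 × 136 mm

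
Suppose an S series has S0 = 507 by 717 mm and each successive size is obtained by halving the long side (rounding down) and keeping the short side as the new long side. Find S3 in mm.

S1: ⌊717/2⌋ × 507 = 358 × 507 mm
S2: ⌊507/2⌋ × 358 = 253 × 358 mm
S3: ⌊358/2⌋ × 253 = 179 × 253 mm

179 × 253 mm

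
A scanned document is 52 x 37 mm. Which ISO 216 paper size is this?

Aspect ratio 52/37 ≈ 1.405 — close to the ISO √2 ≈ 1.414.
In the A-series (A0 area = 1 m²): A9 = 37 × 52 mm.

A9 (37 × 52 mm)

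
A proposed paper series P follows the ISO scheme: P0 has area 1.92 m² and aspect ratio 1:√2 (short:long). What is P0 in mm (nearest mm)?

Let the short side be w mm. Then w · w√2 = 1.92 m² = 1,920,000 mm².
w² = 1,920,000/√2, so w ≈ 1165.2 mm; long side = w√2 ≈ 1647.8 mm.

1165 × 1648 mm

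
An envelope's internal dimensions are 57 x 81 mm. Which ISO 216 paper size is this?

C8 (57 × 81 mm)

Aspect ratio 81/57 ≈ 1.421 — close to the ISO √2 ≈ 1.414.
In the C-series (envelope sizes, between A and B): C8 = 57 × 81 mm.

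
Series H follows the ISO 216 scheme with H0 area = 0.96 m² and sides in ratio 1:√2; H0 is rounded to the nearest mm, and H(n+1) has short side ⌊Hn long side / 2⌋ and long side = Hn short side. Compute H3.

291 × 412 mm

Let H0's short side be w mm. w · w√2 = 0.96 m² = 960,000 mm², so w ≈ 823.9 mm and w√2 ≈ 1165.2 mm → H0 = 824 × 1165 mm.
H1: ⌊1165/2⌋ × 824 = 582 × 824 mm
H2: ⌊824/2⌋ × 582 = 412 × 582 mm
H3: ⌊582/2⌋ × 412 = 291 × 412 mm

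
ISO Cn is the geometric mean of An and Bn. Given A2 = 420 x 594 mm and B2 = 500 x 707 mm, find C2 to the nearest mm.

458 × 648 mm

Short side: √(420 · 500) = √210000 ≈ 458.3 → 458 mm
Long side: √(594 · 707) = √419958 ≈ 648.0 → 648 mm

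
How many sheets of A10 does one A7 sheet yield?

8

Each ISO step halves the sheet: 1 × A7 → 2 × A8 → 4 × A9 → 8 × A10
From A7 to A10 is 3 halving steps: 2^3 = 8.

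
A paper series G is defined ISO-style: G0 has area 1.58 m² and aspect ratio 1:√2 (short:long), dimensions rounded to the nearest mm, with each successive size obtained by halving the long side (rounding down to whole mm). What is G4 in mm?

Let G0's short side be w mm. w · w√2 = 1.58 m² = 1,580,000 mm², so w ≈ 1057.0 mm and w√2 ≈ 1494.8 mm → G0 = 1057 × 1495 mm.
G1: ⌊1495/2⌋ × 1057 = 747 × 1057 mm
G2: ⌊1057/2⌋ × 747 = 528 × 747 mm
G3: ⌊747/2⌋ × 528 = 373 × 528 mm
G4: ⌊528/2⌋ × 373 = 264 × 373 mm

264 × 373 mm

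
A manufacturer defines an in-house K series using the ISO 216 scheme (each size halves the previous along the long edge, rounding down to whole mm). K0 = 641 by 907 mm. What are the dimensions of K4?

160 × 226 mm

K1: ⌊907/2⌋ × 641 = 453 × 641 mm
K2: ⌊641/2⌋ × 453 = 320 × 453 mm
K3: ⌊453/2⌋ × 320 = 226 × 320 mm
K4: ⌊320/2⌋ × 226 = 160 × 226 mm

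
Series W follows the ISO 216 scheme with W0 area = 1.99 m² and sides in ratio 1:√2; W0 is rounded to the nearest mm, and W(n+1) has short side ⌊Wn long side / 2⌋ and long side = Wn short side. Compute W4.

Let W0's short side be w mm. w · w√2 = 1.99 m² = 1,990,000 mm², so w ≈ 1186.2 mm and w√2 ≈ 1677.6 mm → W0 = 1186 × 1678 mm.
W1: ⌊1678/2⌋ × 1186 = 839 × 1186 mm
W2: ⌊1186/2⌋ × 839 = 593 × 839 mm
W3: ⌊839/2⌋ × 593 = 419 × 593 mm
W4: ⌊593/2⌋ × 419 = 296 × 419 mm

296 × 419 mm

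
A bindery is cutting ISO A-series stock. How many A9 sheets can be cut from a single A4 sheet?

Each ISO step halves the sheet: 1 × A4 → 2 × A5 → 4 × A6 → 8 × A7 → …
From A4 to A9 is 5 halving steps: 2^5 = 32.

32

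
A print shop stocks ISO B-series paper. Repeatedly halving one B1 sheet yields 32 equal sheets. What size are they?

32 = 2^5, so 5 halving steps.
B1 → B2 → … → B6 after 5 steps.

B6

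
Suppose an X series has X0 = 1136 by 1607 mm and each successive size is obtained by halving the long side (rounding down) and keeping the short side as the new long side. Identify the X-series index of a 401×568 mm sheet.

X3

X0: 1136 × 1607 mm
X1: 803 × 1136 mm
X2: 568 × 803 mm
X3: 401 × 568 mm
X4: 284 × 401 mm
→ matches X3.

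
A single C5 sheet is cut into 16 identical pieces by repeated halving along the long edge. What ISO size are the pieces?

16 = 2^4, so 4 halving steps.
C5 → C6 → … → C9 after 4 steps.

C9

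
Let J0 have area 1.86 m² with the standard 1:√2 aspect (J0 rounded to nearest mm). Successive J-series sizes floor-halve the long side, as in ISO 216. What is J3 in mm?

Let J0's short side be w mm. w · w√2 = 1.86 m² = 1,860,000 mm², so w ≈ 1146.8 mm and w√2 ≈ 1621.9 mm → J0 = 1147 × 1622 mm.
J1: ⌊1622/2⌋ × 1147 = 811 × 1147 mm
J2: ⌊1147/2⌋ × 811 = 573 × 811 mm
J3: ⌊811/2⌋ × 573 = 405 × 573 mm

405 × 573 mm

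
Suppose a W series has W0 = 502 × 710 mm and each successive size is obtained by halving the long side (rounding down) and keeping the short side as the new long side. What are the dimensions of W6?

62 × 88 mm

W1 = 355 × 502 mm (from W0 by 1 halving).
W2: ⌊502/2⌋ × 355 = 251 × 355 mm
W3: ⌊355/2⌋ × 251 = 177 × 251 mm
W4: ⌊251/2⌋ × 177 = 125 × 177 mm
W5: ⌊177/2⌋ × 125 = 88 × 125 mm
W6: ⌊125/2⌋ × 88 = 62 × 88 mm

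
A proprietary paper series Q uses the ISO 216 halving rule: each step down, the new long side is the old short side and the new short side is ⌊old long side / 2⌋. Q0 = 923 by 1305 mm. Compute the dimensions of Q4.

Q1 = 652 × 923 mm (from Q0 by 1 halving).
Q2: ⌊923/2⌋ × 652 = 461 × 652 mm
Q3: ⌊652/2⌋ × 461 = 326 × 461 mm
Q4: ⌊461/2⌋ × 326 = 230 × 326 mm

230 × 326 mm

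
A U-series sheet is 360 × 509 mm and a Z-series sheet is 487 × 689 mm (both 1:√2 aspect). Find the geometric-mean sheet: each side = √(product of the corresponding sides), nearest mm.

419 × 592 mm

Short side: √(360 · 487) = √175320 ≈ 418.7 → 419 mm
Long side: √(509 · 689) = √350701 ≈ 592.2 → 592 mm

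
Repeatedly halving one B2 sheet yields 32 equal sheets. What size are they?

B7

32 = 2^5, so 5 halving steps.
B2 → B3 → … → B7 after 5 steps.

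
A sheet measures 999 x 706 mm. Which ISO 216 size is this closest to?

Aspect ratio 999/706 ≈ 1.415 — close to the ISO √2 ≈ 1.414.
In the B-series (B0 = 1000 × 1414 mm): B1 = 707 × 1000 mm.
Off by 2 mm total — nearest standard size.

B1 (707 × 1000 mm)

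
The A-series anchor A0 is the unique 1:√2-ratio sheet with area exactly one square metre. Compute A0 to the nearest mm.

Let the short side be w mm. Then the long side is w√2 and w · w√2 = 10⁶ mm².
w² = 10⁶/√2, so w = 1000 / 2^(1/4) ≈ 840.9 mm; long side = 1000 · 2^(1/4) ≈ 1189.2 mm.

841 × 1189 mm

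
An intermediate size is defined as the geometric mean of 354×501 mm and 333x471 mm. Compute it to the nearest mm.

343 × 486 mm

Short side: √(354 · 333) = √117882 ≈ 343.3 → 343 mm
Long side: √(501 · 471) = √235971 ≈ 485.8 → 486 mm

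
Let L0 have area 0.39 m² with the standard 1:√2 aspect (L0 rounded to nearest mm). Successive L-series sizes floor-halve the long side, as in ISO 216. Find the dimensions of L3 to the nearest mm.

Let L0's short side be w mm. w · w√2 = 0.39 m² = 390,000 mm², so w ≈ 525.1 mm and w√2 ≈ 742.7 mm → L0 = 525 × 743 mm.
L1: ⌊743/2⌋ × 525 = 371 × 525 mm
L2: ⌊525/2⌋ × 371 = 262 × 371 mm
L3: ⌊371/2⌋ × 262 = 185 × 262 mm

185 × 262 mm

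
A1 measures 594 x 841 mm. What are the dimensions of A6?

105 × 148 mm

A2: ⌊841/2⌋ × 594 = 420 × 594 mm
A3: ⌊594/2⌋ × 420 = 297 × 420 mm
A4: ⌊420/2⌋ × 297 = 210 × 297 mm
A5: ⌊297/2⌋ × 210 = 148 × 210 mm
A6: ⌊210/2⌋ × 148 = 105 × 148 mm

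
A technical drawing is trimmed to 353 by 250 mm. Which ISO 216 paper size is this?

B4 (250 × 353 mm)

Aspect ratio 353/250 ≈ 1.412 — close to the ISO √2 ≈ 1.414.
In the B-series (B0 = 1000 × 1414 mm): B4 = 250 × 353 mm.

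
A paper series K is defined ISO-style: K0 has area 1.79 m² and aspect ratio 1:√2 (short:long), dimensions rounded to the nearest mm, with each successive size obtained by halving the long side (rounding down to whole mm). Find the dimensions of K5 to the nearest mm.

198 × 281 mm

Let K0's short side be w mm. w · w√2 = 1.79 m² = 1,790,000 mm², so w ≈ 1125.0 mm and w√2 ≈ 1591.1 mm → K0 = 1125 × 1591 mm.
K1: ⌊1591/2⌋ × 1125 = 795 × 1125 mm
K2: ⌊1125/2⌋ × 795 = 562 × 795 mm
K3: ⌊795/2⌋ × 562 = 397 × 562 mm
K4: ⌊562/2⌋ × 397 = 281 × 397 mm
K5: ⌊397/2⌋ × 281 = 198 × 281 mm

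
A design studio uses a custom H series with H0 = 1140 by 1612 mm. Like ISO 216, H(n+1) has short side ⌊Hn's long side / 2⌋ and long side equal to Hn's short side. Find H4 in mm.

285 × 403 mm

H1 = 806 × 1140 mm (from H0 by 1 halving).
H2: ⌊1140/2⌋ × 806 = 570 × 806 mm
H3: ⌊806/2⌋ × 570 = 403 × 570 mm
H4: ⌊570/2⌋ × 403 = 285 × 403 mm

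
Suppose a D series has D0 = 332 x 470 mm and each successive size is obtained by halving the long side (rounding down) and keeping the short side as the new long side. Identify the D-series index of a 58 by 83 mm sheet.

D0: 332 × 470 mm
D1: 235 × 332 mm
D2: 166 × 235 mm
D3: 117 × 166 mm
D4: 83 × 117 mm
D5: 58 × 83 mm
D6: 41 × 58 mm
→ matches D5.

D5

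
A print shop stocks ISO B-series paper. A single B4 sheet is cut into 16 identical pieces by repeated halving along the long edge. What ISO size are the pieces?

16 = 2^4, so 4 halving steps.
B4 → B5 → … → B8 after 4 steps.

B8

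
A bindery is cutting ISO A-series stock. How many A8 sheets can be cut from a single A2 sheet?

64

Each ISO step halves the sheet: 1 × A2 → 2 × A3 → 4 × A4 → 8 × A5 → …
From A2 to A8 is 6 halving steps: 2^6 = 64.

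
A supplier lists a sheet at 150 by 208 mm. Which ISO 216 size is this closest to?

A5 (148 × 210 mm)

Aspect ratio 208/150 ≈ 1.387 (ISO target is √2 ≈ 1.414).
In the A-series (A0 area = 1 m²): A5 = 148 × 210 mm.
Off by 4 mm total — nearest standard size.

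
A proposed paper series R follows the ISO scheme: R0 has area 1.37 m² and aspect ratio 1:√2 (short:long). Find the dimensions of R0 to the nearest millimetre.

Let the short side be w mm. Then w · w√2 = 1.37 m² = 1,370,000 mm².
w² = 1,370,000/√2, so w ≈ 984.2 mm; long side = w√2 ≈ 1391.9 mm.

984 × 1392 mm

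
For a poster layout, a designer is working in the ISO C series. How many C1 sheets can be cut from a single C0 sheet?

2

Each ISO step halves the sheet: 1 × C0 → 2 × C1
From C0 to C1 is 1 halving step: 2^1 = 2.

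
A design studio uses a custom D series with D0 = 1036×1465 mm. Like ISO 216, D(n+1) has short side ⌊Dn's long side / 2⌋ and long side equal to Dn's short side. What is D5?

183 × 259 mm

D1: ⌊1465/2⌋ × 1036 = 732 × 1036 mm
D2: ⌊1036/2⌋ × 732 = 518 × 732 mm
D3: ⌊732/2⌋ × 518 = 366 × 518 mm
D4: ⌊518/2⌋ × 366 = 259 × 366 mm
D5: ⌊366/2⌋ × 259 = 183 × 259 mm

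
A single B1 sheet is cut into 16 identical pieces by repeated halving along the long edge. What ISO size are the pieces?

B5

16 = 2^4, so 4 halving steps.
B1 → B2 → … → B5 after 4 steps.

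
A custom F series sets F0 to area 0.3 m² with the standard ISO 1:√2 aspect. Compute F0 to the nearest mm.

461 × 651 mm

Let the short side be w mm. Then w · w√2 = 0.3 m² = 300,000 mm².
w² = 300,000/√2, so w ≈ 460.6 mm; long side = w√2 ≈ 651.4 mm.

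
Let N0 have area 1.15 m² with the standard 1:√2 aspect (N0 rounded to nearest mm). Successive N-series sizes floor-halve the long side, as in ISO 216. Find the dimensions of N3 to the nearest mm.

318 × 451 mm

Let N0's short side be w mm. w · w√2 = 1.15 m² = 1,150,000 mm², so w ≈ 901.8 mm and w√2 ≈ 1275.3 mm → N0 = 902 × 1275 mm.
N1: ⌊1275/2⌋ × 902 = 637 × 902 mm
N2: ⌊902/2⌋ × 637 = 451 × 637 mm
N3: ⌊637/2⌋ × 451 = 318 × 451 mm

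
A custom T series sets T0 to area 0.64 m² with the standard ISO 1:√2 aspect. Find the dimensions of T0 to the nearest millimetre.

673 × 951 mm

Let the short side be w mm. Then w · w√2 = 0.64 m² = 640,000 mm².
w² = 640,000/√2, so w ≈ 672.7 mm; long side = w√2 ≈ 951.4 mm.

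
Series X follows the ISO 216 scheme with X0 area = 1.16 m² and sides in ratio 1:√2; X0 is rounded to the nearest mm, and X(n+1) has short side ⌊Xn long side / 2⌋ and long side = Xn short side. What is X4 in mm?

Let X0's short side be w mm. w · w√2 = 1.16 m² = 1,160,000 mm², so w ≈ 905.7 mm and w√2 ≈ 1280.8 mm → X0 = 906 × 1281 mm.
X1: ⌊1281/2⌋ × 906 = 640 × 906 mm
X2: ⌊906/2⌋ × 640 = 453 × 640 mm
X3: ⌊640/2⌋ × 453 = 320 × 453 mm
X4: ⌊453/2⌋ × 320 = 226 × 320 mm

226 × 320 mm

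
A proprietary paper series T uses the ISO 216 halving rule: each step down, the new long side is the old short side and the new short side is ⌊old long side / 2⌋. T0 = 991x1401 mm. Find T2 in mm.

495 × 700 mm

T1: ⌊1401/2⌋ × 991 = 700 × 991 mm
T2: ⌊991/2⌋ × 700 = 495 × 700 mm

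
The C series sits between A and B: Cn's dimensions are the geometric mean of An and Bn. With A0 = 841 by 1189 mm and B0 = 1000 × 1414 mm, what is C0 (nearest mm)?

Short side: √(841 · 1000) = √841000 ≈ 917.1 → 917 mm
Long side: √(1189 · 1414) = √1681246 ≈ 1296.6 → 1297 mm

917 × 1297 mm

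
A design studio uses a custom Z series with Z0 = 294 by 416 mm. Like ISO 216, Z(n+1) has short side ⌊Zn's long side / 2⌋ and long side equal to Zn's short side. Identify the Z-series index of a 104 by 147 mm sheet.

Z0: 294 × 416 mm
Z1: 208 × 294 mm
Z2: 147 × 208 mm
Z3: 104 × 147 mm
Z4: 73 × 104 mm
→ matches Z3.

Z3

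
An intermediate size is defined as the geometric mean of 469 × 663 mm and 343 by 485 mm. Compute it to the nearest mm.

401 × 567 mm

Short side: √(469 · 343) = √160867 ≈ 401.1 → 401 mm
Long side: √(663 · 485) = √321555 ≈ 567.1 → 567 mm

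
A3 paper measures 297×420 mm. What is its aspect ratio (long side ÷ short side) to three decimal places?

420 / 297 = 1.414
Matches √2 ≈ 1.414 — the ISO 216 defining ratio.

1.414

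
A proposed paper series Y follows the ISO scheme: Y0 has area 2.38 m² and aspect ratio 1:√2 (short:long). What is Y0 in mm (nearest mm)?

1297 × 1835 mm

Let the short side be w mm. Then w · w√2 = 2.38 m² = 2,380,000 mm².
w² = 2,380,000/√2, so w ≈ 1297.3 mm; long side = w√2 ≈ 1834.6 mm.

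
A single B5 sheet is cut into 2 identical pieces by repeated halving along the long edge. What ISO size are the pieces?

B6

2 = 2^1, so 1 halving step.
B5 → B6 → … → B6 after 1 step.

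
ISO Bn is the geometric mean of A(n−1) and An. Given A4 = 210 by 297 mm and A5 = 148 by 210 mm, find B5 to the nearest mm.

176 × 250 mm

Short side: √(210 · 148) = √31080 ≈ 176.3 → 176 mm
Long side: √(297 · 210) = √62370 ≈ 249.7 → 250 mm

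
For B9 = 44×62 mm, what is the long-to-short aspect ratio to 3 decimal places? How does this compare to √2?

1.409

62 / 44 = 1.409
ISO 216 targets √2 ≈ 1.414; the -0.005 deviation is from mm rounding.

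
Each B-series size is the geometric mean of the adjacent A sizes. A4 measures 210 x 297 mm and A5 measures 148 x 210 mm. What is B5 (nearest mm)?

176 × 250 mm

Short side: √(210 · 148) = √31080 ≈ 176.3 → 176 mm
Long side: √(297 · 210) = √62370 ≈ 249.7 → 250 mm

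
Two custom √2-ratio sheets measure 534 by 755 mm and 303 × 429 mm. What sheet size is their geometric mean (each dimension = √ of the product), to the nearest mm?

Short side: √(534 · 303) = √161802 ≈ 402.2 → 402 mm
Long side: √(755 · 429) = √323895 ≈ 569.1 → 569 mm

402 × 569 mm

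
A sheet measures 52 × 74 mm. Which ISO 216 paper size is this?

Aspect ratio 74/52 ≈ 1.423 — close to the ISO √2 ≈ 1.414.
In the A-series (A0 area = 1 m²): A8 = 52 × 74 mm.

A8 (52 × 74 mm)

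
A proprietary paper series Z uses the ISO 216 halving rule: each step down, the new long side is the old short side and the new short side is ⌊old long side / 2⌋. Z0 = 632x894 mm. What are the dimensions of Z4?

158 × 223 mm

Z1 = 447 × 632 mm (from Z0 by 1 halving).
Z2: ⌊632/2⌋ × 447 = 316 × 447 mm
Z3: ⌊447/2⌋ × 316 = 223 × 316 mm
Z4: ⌊316/2⌋ × 223 = 158 × 223 mm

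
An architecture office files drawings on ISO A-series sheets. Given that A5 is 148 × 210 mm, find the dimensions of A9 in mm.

37 × 52 mm

A6: ⌊210/2⌋ × 148 = 105 × 148 mm
A7: ⌊148/2⌋ × 105 = 74 × 105 mm
A8: ⌊105/2⌋ × 74 = 52 × 74 mm
A9: ⌊74/2⌋ × 52 = 37 × 52 mm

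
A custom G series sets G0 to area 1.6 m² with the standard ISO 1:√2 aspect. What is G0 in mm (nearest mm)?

1064 × 1504 mm

Let the short side be w mm. Then w · w√2 = 1.6 m² = 1,600,000 mm².
w² = 1,600,000/√2, so w ≈ 1063.7 mm; long side = w√2 ≈ 1504.2 mm.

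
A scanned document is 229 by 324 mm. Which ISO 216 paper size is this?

Aspect ratio 324/229 ≈ 1.415 — close to the ISO √2 ≈ 1.414.
In the C-series (envelope sizes, between A and B): C4 = 229 × 324 mm.

C4 (229 × 324 mm)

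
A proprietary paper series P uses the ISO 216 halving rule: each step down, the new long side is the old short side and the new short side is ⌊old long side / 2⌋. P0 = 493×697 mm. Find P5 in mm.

P1: ⌊697/2⌋ × 493 = 348 × 493 mm
P2: ⌊493/2⌋ × 348 = 246 × 348 mm
P3: ⌊348/2⌋ × 246 = 174 × 246 mm
P4: ⌊246/2⌋ × 174 = 123 × 174 mm
P5: ⌊174/2⌋ × 123 = 87 × 123 mm

87 × 123 mm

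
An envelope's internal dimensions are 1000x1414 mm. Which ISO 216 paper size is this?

B0 (1000 × 1414 mm)

Aspect ratio 1414/1000 ≈ 1.414 — close to the ISO √2 ≈ 1.414.
In the B-series (B0 = 1000 × 1414 mm): B0 = 1000 × 1414 mm.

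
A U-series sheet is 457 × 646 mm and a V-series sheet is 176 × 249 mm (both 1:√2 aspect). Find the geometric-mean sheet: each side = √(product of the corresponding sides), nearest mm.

Short side: √(457 · 176) = √80432 ≈ 283.6 → 284 mm
Long side: √(646 · 249) = √160854 ≈ 401.1 → 401 mm

284 × 401 mm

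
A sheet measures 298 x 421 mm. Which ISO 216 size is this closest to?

Aspect ratio 421/298 ≈ 1.413 — close to the ISO √2 ≈ 1.414.
In the A-series (A0 area = 1 m²): A3 = 297 × 420 mm.
Off by 2 mm total — nearest standard size.

A3 (297 × 420 mm)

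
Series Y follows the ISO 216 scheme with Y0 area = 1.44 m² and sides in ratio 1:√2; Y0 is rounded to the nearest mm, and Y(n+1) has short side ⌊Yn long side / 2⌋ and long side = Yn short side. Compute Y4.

252 × 356 mm

Let Y0's short side be w mm. w · w√2 = 1.44 m² = 1,440,000 mm², so w ≈ 1009.1 mm and w√2 ≈ 1427.0 mm → Y0 = 1009 × 1427 mm.
Y1: ⌊1427/2⌋ × 1009 = 713 × 1009 mm
Y2: ⌊1009/2⌋ × 713 = 504 × 713 mm
Y3: ⌊713/2⌋ × 504 = 356 × 504 mm
Y4: ⌊504/2⌋ × 356 = 252 × 356 mm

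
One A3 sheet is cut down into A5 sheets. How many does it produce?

Each ISO step halves the sheet: 1 × A3 → 2 × A4 → 4 × A5
From A3 to A5 is 2 halving steps: 2^2 = 4.

4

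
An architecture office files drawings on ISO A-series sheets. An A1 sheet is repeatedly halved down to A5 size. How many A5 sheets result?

16

A1 = 594 × 841 mm; A5 = 148 × 210 mm.
Each halving step doubles the count; 4 steps from A1 to A5.
2^4 = 16.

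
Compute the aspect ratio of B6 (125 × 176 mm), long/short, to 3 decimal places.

176 / 125 = 1.408
ISO 216 targets √2 ≈ 1.414; the -0.006 deviation is from mm rounding.

1.408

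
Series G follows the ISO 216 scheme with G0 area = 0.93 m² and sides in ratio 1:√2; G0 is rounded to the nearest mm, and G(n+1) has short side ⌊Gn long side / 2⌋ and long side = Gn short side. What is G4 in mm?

202 × 286 mm

Let G0's short side be w mm. w · w√2 = 0.93 m² = 930,000 mm², so w ≈ 810.9 mm and w√2 ≈ 1146.8 mm → G0 = 811 × 1147 mm.
G1: ⌊1147/2⌋ × 811 = 573 × 811 mm
G2: ⌊811/2⌋ × 573 = 405 × 573 mm
G3: ⌊573/2⌋ × 405 = 286 × 405 mm
G4: ⌊405/2⌋ × 286 = 202 × 286 mm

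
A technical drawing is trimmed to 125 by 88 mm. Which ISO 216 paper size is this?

B7 (88 × 125 mm)

Aspect ratio 125/88 ≈ 1.420 — close to the ISO √2 ≈ 1.414.
In the B-series (B0 = 1000 × 1414 mm): B7 = 88 × 125 mm.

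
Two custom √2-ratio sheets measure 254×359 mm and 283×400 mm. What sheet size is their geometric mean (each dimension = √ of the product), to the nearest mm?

Short side: √(254 · 283) = √71882 ≈ 268.1 → 268 mm
Long side: √(359 · 400) = √143600 ≈ 378.9 → 379 mm

268 × 379 mm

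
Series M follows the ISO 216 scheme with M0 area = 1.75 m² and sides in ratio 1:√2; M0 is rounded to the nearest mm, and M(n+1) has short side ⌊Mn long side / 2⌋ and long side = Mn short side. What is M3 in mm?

393 × 556 mm

Let M0's short side be w mm. w · w√2 = 1.75 m² = 1,750,000 mm², so w ≈ 1112.4 mm and w√2 ≈ 1573.2 mm → M0 = 1112 × 1573 mm.
M1: ⌊1573/2⌋ × 1112 = 786 × 1112 mm
M2: ⌊1112/2⌋ × 786 = 556 × 786 mm
M3: ⌊786/2⌋ × 556 = 393 × 556 mm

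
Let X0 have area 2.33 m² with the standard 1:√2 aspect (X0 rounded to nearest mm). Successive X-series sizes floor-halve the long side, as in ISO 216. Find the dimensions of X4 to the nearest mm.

321 × 453 mm

Let X0's short side be w mm. w · w√2 = 2.33 m² = 2,330,000 mm², so w ≈ 1283.6 mm and w√2 ≈ 1815.2 mm → X0 = 1284 × 1815 mm.
X1: ⌊1815/2⌋ × 1284 = 907 × 1284 mm
X2: ⌊1284/2⌋ × 907 = 642 × 907 mm
X3: ⌊907/2⌋ × 642 = 453 × 642 mm
X4: ⌊642/2⌋ × 453 = 321 × 453 mm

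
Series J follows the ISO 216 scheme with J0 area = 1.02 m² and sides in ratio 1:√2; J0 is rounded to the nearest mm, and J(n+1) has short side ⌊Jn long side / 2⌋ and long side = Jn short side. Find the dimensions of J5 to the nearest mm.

Let J0's short side be w mm. w · w√2 = 1.02 m² = 1,020,000 mm², so w ≈ 849.3 mm and w√2 ≈ 1201.0 mm → J0 = 849 × 1201 mm.
J1: ⌊1201/2⌋ × 849 = 600 × 849 mm
J2: ⌊849/2⌋ × 600 = 424 × 600 mm
J3: ⌊600/2⌋ × 424 = 300 × 424 mm
J4: ⌊424/2⌋ × 300 = 212 × 300 mm
J5: ⌊300/2⌋ × 212 = 150 × 212 mm

150 × 212 mm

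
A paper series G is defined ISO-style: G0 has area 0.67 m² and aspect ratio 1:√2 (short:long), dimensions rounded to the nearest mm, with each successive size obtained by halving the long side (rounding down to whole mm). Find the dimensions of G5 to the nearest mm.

Let G0's short side be w mm. w · w√2 = 0.67 m² = 670,000 mm², so w ≈ 688.3 mm and w√2 ≈ 973.4 mm → G0 = 688 × 973 mm.
G1: ⌊973/2⌋ × 688 = 486 × 688 mm
G2: ⌊688/2⌋ × 486 = 344 × 486 mm
G3: ⌊486/2⌋ × 344 = 243 × 344 mm
G4: ⌊344/2⌋ × 243 = 172 × 243 mm
G5: ⌊243/2⌋ × 172 = 121 × 172 mm

121 × 172 mm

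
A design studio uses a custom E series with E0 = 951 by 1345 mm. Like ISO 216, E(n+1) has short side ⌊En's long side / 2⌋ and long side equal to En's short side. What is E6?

E1: ⌊1345/2⌋ × 951 = 672 × 951 mm
E2: ⌊951/2⌋ × 672 = 475 × 672 mm
E3: ⌊672/2⌋ × 475 = 336 × 475 mm
E4: ⌊475/2⌋ × 336 = 237 × 336 mm
E5: ⌊336/2⌋ × 237 = 168 × 237 mm
E6: ⌊237/2⌋ × 168 = 118 × 168 mm

118 × 168 mm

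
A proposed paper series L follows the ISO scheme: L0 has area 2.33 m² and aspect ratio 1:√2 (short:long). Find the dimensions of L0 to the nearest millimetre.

1284 × 1815 mm

Let the short side be w mm. Then w · w√2 = 2.33 m² = 2,330,000 mm².
w² = 2,330,000/√2, so w ≈ 1283.6 mm; long side = w√2 ≈ 1815.2 mm.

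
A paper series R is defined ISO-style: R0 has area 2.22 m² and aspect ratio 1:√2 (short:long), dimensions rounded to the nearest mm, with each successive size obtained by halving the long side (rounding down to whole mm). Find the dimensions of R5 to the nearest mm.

221 × 313 mm

Let R0's short side be w mm. w · w√2 = 2.22 m² = 2,220,000 mm², so w ≈ 1252.9 mm and w√2 ≈ 1771.9 mm → R0 = 1253 × 1772 mm.
R1: ⌊1772/2⌋ × 1253 = 886 × 1253 mm
R2: ⌊1253/2⌋ × 886 = 626 × 886 mm
R3: ⌊886/2⌋ × 626 = 443 × 626 mm
R4: ⌊626/2⌋ × 443 = 313 × 443 mm
R5: ⌊443/2⌋ × 313 = 221 × 313 mm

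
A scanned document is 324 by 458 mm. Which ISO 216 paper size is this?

Aspect ratio 458/324 ≈ 1.414 — close to the ISO √2 ≈ 1.414.
In the C-series (envelope sizes, between A and B): C3 = 324 × 458 mm.

C3 (324 × 458 mm)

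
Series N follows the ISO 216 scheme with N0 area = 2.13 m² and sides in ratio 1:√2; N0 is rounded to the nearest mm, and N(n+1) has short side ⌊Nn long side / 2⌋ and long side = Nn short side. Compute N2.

Let N0's short side be w mm. w · w√2 = 2.13 m² = 2,130,000 mm², so w ≈ 1227.2 mm and w√2 ≈ 1735.6 mm → N0 = 1227 × 1736 mm.
N1: ⌊1736/2⌋ × 1227 = 868 × 1227 mm
N2: ⌊1227/2⌋ × 868 = 613 × 868 mm

613 × 868 mm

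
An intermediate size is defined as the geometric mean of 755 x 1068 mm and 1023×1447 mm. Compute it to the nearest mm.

879 × 1243 mm

Short side: √(755 · 1023) = √772365 ≈ 878.8 → 879 mm
Long side: √(1068 · 1447) = √1545396 ≈ 1243.1 → 1243 mm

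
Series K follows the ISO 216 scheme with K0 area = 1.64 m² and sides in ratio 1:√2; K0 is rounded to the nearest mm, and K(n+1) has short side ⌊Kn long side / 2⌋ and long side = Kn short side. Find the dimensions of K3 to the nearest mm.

380 × 538 mm

Let K0's short side be w mm. w · w√2 = 1.64 m² = 1,640,000 mm², so w ≈ 1076.9 mm and w√2 ≈ 1522.9 mm → K0 = 1077 × 1523 mm.
K1: ⌊1523/2⌋ × 1077 = 761 × 1077 mm
K2: ⌊1077/2⌋ × 761 = 538 × 761 mm
K3: ⌊761/2⌋ × 538 = 380 × 538 mm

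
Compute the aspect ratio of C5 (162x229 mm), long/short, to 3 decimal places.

229 / 162 = 1.414
Matches √2 ≈ 1.414 — the ISO 216 defining ratio.

1.414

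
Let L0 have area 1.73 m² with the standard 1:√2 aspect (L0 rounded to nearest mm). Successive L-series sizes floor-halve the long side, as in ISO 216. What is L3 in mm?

Let L0's short side be w mm. w · w√2 = 1.73 m² = 1,730,000 mm², so w ≈ 1106.0 mm and w√2 ≈ 1564.2 mm → L0 = 1106 × 1564 mm.
L1: ⌊1564/2⌋ × 1106 = 782 × 1106 mm
L2: ⌊1106/2⌋ × 782 = 553 × 782 mm
L3: ⌊782/2⌋ × 553 = 391 × 553 mm

391 × 553 mm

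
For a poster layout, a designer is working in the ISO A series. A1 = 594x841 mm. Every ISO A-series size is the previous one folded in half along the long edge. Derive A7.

A2: ⌊841/2⌋ × 594 = 420 × 594 mm
A3: ⌊594/2⌋ × 420 = 297 × 420 mm
A4: ⌊420/2⌋ × 297 = 210 × 297 mm
A5: ⌊297/2⌋ × 210 = 148 × 210 mm
A6: ⌊210/2⌋ × 148 = 105 × 148 mm
A7: ⌊148/2⌋ × 105 = 74 × 105 mm

74 × 105 mm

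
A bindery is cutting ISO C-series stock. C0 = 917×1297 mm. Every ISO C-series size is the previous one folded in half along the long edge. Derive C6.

114 × 162 mm

C1: ⌊1297/2⌋ × 917 = 648 × 917 mm
C2: ⌊917/2⌋ × 648 = 458 × 648 mm
C3: ⌊648/2⌋ × 458 = 324 × 458 mm
C4: ⌊458/2⌋ × 324 = 229 × 324 mm
C5: ⌊324/2⌋ × 229 = 162 × 229 mm
C6: ⌊229/2⌋ × 162 = 114 × 162 mm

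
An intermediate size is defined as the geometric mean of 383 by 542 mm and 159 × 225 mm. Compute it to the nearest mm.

Short side: √(383 · 159) = √60897 ≈ 246.8 → 247 mm
Long side: √(542 · 225) = √121950 ≈ 349.2 → 349 mm

247 × 349 mm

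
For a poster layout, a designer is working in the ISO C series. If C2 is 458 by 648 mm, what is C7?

81 × 114 mm

C3: ⌊648/2⌋ × 458 = 324 × 458 mm
C4: ⌊458/2⌋ × 324 = 229 × 324 mm
C5: ⌊324/2⌋ × 229 = 162 × 229 mm
C6: ⌊229/2⌋ × 162 = 114 × 162 mm
C7: ⌊162/2⌋ × 114 = 81 × 114 mm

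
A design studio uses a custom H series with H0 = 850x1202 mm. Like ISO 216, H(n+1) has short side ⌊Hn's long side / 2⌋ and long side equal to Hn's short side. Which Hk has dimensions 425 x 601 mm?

H0: 850 × 1202 mm
H1: 601 × 850 mm
H2: 425 × 601 mm
H3: 300 × 425 mm
→ matches H2.

H2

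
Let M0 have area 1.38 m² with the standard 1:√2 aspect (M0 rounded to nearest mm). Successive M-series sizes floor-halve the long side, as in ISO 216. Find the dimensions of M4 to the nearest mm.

Let M0's short side be w mm. w · w√2 = 1.38 m² = 1,380,000 mm², so w ≈ 987.8 mm and w√2 ≈ 1397.0 mm → M0 = 988 × 1397 mm.
M1: ⌊1397/2⌋ × 988 = 698 × 988 mm
M2: ⌊988/2⌋ × 698 = 494 × 698 mm
M3: ⌊698/2⌋ × 494 = 349 × 494 mm
M4: ⌊494/2⌋ × 349 = 247 × 349 mm

247 × 349 mm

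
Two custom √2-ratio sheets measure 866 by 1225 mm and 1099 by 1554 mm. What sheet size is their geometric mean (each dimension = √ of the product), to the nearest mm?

976 × 1380 mm

Short side: √(866 · 1099) = √951734 ≈ 975.6 → 976 mm
Long side: √(1225 · 1554) = √1903650 ≈ 1379.7 → 1380 mm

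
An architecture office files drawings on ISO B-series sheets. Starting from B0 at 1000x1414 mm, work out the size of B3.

353 × 500 mm

B1: ⌊1414/2⌋ × 1000 = 707 × 1000 mm
B2: ⌊1000/2⌋ × 707 = 500 × 707 mm
B3: ⌊707/2⌋ × 500 = 353 × 500 mm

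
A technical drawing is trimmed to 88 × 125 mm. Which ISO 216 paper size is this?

Aspect ratio 125/88 ≈ 1.420 — close to the ISO √2 ≈ 1.414.
In the B-series (B0 = 1000 × 1414 mm): B7 = 88 × 125 mm.

B7 (88 × 125 mm)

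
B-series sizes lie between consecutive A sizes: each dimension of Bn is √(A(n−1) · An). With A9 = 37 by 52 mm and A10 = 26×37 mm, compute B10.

Short side: √(37 · 26) = √962 ≈ 31.0 → 31 mm
Long side: √(52 · 37) = √1924 ≈ 43.9 → 44 mm

31 × 44 mm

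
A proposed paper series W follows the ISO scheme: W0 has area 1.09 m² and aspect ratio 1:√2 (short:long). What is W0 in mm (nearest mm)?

Let the short side be w mm. Then w · w√2 = 1.09 m² = 1,090,000 mm².
w² = 1,090,000/√2, so w ≈ 877.9 mm; long side = w√2 ≈ 1241.6 mm.

878 × 1242 mm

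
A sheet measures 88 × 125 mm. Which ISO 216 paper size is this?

Aspect ratio 125/88 ≈ 1.420 — close to the ISO √2 ≈ 1.414.
In the B-series (B0 = 1000 × 1414 mm): B7 = 88 × 125 mm.

B7 (88 × 125 mm)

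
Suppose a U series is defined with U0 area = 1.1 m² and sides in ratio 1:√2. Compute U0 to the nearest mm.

Let the short side be w mm. Then w · w√2 = 1.1 m² = 1,100,000 mm².
w² = 1,100,000/√2, so w ≈ 881.9 mm; long side = w√2 ≈ 1247.3 mm.

882 × 1247 mm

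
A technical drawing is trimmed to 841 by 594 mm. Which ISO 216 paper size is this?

A1 (594 × 841 mm)

Aspect ratio 841/594 ≈ 1.416 — close to the ISO √2 ≈ 1.414.
In the A-series (A0 area = 1 m²): A1 = 594 × 841 mm.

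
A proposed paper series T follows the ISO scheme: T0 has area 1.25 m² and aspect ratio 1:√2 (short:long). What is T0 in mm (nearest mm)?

Let the short side be w mm. Then w · w√2 = 1.25 m² = 1,250,000 mm².
w² = 1,250,000/√2, so w ≈ 940.2 mm; long side = w√2 ≈ 1329.6 mm.

940 × 1330 mm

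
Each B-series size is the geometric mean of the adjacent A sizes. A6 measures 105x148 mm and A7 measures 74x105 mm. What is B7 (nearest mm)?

88 × 125 mm

Short side: √(105 · 74) = √7770 ≈ 88.1 → 88 mm
Long side: √(148 · 105) = √15540 ≈ 124.7 → 125 mm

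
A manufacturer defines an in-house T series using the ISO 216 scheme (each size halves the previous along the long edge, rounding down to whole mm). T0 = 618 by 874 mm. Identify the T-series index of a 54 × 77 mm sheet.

T0: 618 × 874 mm
T1: 437 × 618 mm
T2: 309 × 437 mm
T3: 218 × 309 mm
T4: 154 × 218 mm
T5: 109 × 154 mm
T6: 77 × 109 mm
T7: 54 × 77 mm
T8: 38 × 54 mm
→ matches T7.

T7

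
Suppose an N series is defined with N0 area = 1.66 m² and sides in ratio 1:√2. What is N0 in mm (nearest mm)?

1083 × 1532 mm

Let the short side be w mm. Then w · w√2 = 1.66 m² = 1,660,000 mm².
w² = 1,660,000/√2, so w ≈ 1083.4 mm; long side = w√2 ≈ 1532.2 mm.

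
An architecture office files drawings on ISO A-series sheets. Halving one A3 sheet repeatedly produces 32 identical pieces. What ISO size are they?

32 = 2^5, so 5 halving steps.
A3 → A4 → … → A8 after 5 steps.

A8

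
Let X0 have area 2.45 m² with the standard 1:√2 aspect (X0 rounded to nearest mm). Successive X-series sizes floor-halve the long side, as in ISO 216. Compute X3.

Let X0's short side be w mm. w · w√2 = 2.45 m² = 2,450,000 mm², so w ≈ 1316.2 mm and w√2 ≈ 1861.4 mm → X0 = 1316 × 1861 mm.
X1: ⌊1861/2⌋ × 1316 = 930 × 1316 mm
X2: ⌊1316/2⌋ × 930 = 658 × 930 mm
X3: ⌊930/2⌋ × 658 = 465 × 658 mm

465 × 658 mm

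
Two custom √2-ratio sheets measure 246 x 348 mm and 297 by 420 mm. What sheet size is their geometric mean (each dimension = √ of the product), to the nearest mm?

270 × 382 mm

Short side: √(246 · 297) = √73062 ≈ 270.3 → 270 mm
Long side: √(348 · 420) = √146160 ≈ 382.3 → 382 mm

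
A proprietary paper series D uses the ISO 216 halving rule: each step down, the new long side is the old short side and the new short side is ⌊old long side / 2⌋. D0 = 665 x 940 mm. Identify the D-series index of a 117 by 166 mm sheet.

D0: 665 × 940 mm
D1: 470 × 665 mm
D2: 332 × 470 mm
D3: 235 × 332 mm
D4: 166 × 235 mm
D5: 117 × 166 mm
D6: 83 × 117 mm
→ matches D5.

D5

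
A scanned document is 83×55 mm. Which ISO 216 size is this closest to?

C8 (57 × 81 mm)

Aspect ratio 83/55 ≈ 1.509 (ISO target is √2 ≈ 1.414).
In the C-series (envelope sizes, between A and B): C8 = 57 × 81 mm.
Off by 4 mm total — nearest standard size.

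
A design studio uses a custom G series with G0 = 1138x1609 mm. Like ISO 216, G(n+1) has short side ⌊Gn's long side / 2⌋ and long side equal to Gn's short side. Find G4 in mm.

G1 = 804 × 1138 mm (from G0 by 1 halving).
G2: ⌊1138/2⌋ × 804 = 569 × 804 mm
G3: ⌊804/2⌋ × 569 = 402 × 569 mm
G4: ⌊569/2⌋ × 402 = 284 × 402 mm

284 × 402 mm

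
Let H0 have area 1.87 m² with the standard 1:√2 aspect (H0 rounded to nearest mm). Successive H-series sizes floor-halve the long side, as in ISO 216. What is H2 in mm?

Let H0's short side be w mm. w · w√2 = 1.87 m² = 1,870,000 mm², so w ≈ 1149.9 mm and w√2 ≈ 1626.2 mm → H0 = 1150 × 1626 mm.
H1: ⌊1626/2⌋ × 1150 = 813 × 1150 mm
H2: ⌊1150/2⌋ × 813 = 575 × 813 mm

575 × 813 mm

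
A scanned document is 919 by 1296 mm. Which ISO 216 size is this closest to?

C0 (917 × 1297 mm)

Aspect ratio 1296/919 ≈ 1.410 — close to the ISO √2 ≈ 1.414.
In the C-series (envelope sizes, between A and B): C0 = 917 × 1297 mm.
Off by 3 mm total — nearest standard size.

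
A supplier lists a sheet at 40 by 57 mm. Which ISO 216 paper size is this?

Aspect ratio 57/40 ≈ 1.425 — close to the ISO √2 ≈ 1.414.
In the C-series (envelope sizes, between A and B): C9 = 40 × 57 mm.

C9 (40 × 57 mm)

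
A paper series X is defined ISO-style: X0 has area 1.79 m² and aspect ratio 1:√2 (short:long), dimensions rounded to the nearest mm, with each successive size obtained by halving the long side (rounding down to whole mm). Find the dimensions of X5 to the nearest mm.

198 × 281 mm

Let X0's short side be w mm. w · w√2 = 1.79 m² = 1,790,000 mm², so w ≈ 1125.0 mm and w√2 ≈ 1591.1 mm → X0 = 1125 × 1591 mm.
X1: ⌊1591/2⌋ × 1125 = 795 × 1125 mm
X2: ⌊1125/2⌋ × 795 = 562 × 795 mm
X3: ⌊795/2⌋ × 562 = 397 × 562 mm
X4: ⌊562/2⌋ × 397 = 281 × 397 mm
X5: ⌊397/2⌋ × 281 = 198 × 281 mm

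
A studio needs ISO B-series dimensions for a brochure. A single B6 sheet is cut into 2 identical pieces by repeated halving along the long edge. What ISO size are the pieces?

B7

2 = 2^1, so 1 halving step.
B6 → B7 → … → B7 after 1 step.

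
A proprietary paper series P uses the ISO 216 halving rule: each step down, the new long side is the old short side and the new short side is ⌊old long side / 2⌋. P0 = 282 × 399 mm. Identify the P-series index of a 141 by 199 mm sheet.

P0: 282 × 399 mm
P1: 199 × 282 mm
P2: 141 × 199 mm
P3: 99 × 141 mm
→ matches P2.

P2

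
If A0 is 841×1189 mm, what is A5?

148 × 210 mm

A1: ⌊1189/2⌋ × 841 = 594 × 841 mm
A2: ⌊841/2⌋ × 594 = 420 × 594 mm
A3: ⌊594/2⌋ × 420 = 297 × 420 mm
A4: ⌊420/2⌋ × 297 = 210 × 297 mm
A5: ⌊297/2⌋ × 210 = 148 × 210 mm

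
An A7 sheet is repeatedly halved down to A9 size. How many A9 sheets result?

A7 = 74 × 105 mm; A9 = 37 × 52 mm.
Each halving step doubles the count; 2 steps from A7 to A9.
2^2 = 4.

4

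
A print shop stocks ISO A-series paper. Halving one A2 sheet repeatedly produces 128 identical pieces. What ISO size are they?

128 = 2^7, so 7 halving steps.
A2 → A3 → … → A9 after 7 steps.

A9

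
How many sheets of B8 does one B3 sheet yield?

Each ISO step halves the sheet: 1 × B3 → 2 × B4 → 4 × B5 → 8 × B6 → …
From B3 to B8 is 5 halving steps: 2^5 = 32.

32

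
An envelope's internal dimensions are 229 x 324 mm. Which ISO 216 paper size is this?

C4 (229 × 324 mm)

Aspect ratio 324/229 ≈ 1.415 — close to the ISO √2 ≈ 1.414.
In the C-series (envelope sizes, between A and B): C4 = 229 × 324 mm.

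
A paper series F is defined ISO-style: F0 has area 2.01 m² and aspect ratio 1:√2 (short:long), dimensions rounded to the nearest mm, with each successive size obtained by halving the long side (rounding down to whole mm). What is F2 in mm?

Let F0's short side be w mm. w · w√2 = 2.01 m² = 2,010,000 mm², so w ≈ 1192.2 mm and w√2 ≈ 1686.0 mm → F0 = 1192 × 1686 mm.
F1: ⌊1686/2⌋ × 1192 = 843 × 1192 mm
F2: ⌊1192/2⌋ × 843 = 596 × 843 mm

596 × 843 mm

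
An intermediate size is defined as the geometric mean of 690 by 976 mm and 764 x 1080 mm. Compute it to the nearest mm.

726 × 1027 mm

Short side: √(690 · 764) = √527160 ≈ 726.1 → 726 mm
Long side: √(976 · 1080) = √1054080 ≈ 1026.7 → 1027 mm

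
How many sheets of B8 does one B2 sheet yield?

64

B2 = 500 × 707 mm; B8 = 62 × 88 mm.
Each halving step doubles the count; 6 steps from B2 to B8.
2^6 = 64.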